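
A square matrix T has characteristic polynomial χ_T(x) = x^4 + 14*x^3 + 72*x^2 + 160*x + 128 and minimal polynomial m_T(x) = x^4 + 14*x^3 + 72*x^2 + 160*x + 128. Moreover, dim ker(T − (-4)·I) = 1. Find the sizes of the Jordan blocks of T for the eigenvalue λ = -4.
Block sizes for λ = -4: [3]

Step 1 — from the characteristic polynomial, algebraic multiplicity of λ = -4 is 3. From dim ker(T − (-4)·I) = 1, there are exactly 1 Jordan blocks for λ = -4.
Step 2 — from the minimal polynomial, the factor (x + 4)^3 tells us the largest block for λ = -4 has size 3.
Step 3 — with total size 3, 1 blocks, and largest block 3, the block sizes (in nonincreasing order) are [3].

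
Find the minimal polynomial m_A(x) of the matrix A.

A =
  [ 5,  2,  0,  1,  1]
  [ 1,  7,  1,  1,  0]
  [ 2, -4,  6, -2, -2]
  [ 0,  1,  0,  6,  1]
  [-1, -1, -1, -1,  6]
x^3 - 18*x^2 + 108*x - 216

The characteristic polynomial is χ_A(x) = (x - 6)^5, so the eigenvalues are known. The minimal polynomial is
  m_A(x) = Π_λ (x − λ)^{k_λ}
where k_λ is the size of the *largest* Jordan block for λ (equivalently, the smallest k with (A − λI)^k v = 0 for every generalised eigenvector v of λ).

  λ = 6: largest Jordan block has size 3, contributing (x − 6)^3

So m_A(x) = (x - 6)^3 = x^3 - 18*x^2 + 108*x - 216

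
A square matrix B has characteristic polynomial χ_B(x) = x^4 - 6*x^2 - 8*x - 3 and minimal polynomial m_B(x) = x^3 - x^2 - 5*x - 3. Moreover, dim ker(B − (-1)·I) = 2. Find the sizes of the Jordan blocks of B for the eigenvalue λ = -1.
Block sizes for λ = -1: [2, 1]

Step 1 — from the characteristic polynomial, algebraic multiplicity of λ = -1 is 3. From dim ker(B − (-1)·I) = 2, there are exactly 2 Jordan blocks for λ = -1.
Step 2 — from the minimal polynomial, the factor (x + 1)^2 tells us the largest block for λ = -1 has size 2.
Step 3 — with total size 3, 2 blocks, and largest block 2, the block sizes (in nonincreasing order) are [2, 1].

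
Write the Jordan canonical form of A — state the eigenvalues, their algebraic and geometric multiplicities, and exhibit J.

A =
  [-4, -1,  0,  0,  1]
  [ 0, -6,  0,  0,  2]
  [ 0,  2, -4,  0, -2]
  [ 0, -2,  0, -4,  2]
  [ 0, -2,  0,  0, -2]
J_2(-4) ⊕ J_1(-4) ⊕ J_1(-4) ⊕ J_1(-4)

The characteristic polynomial is
  det(x·I − A) = x^5 + 20*x^4 + 160*x^3 + 640*x^2 + 1280*x + 1024 = (x + 4)^5

Eigenvalues and multiplicities (the geometric multiplicity of λ is n − rank(A − λI), which equals the number of Jordan blocks for λ):
  λ = -4: algebraic multiplicity = 5, geometric multiplicity = 4

Determining the block sizes for each eigenvalue:
  λ = -4: 4 blocks summing to 5 forces exactly one block of size 2 and the rest size 1 → block sizes [2, 1, 1, 1]

Assembling the blocks gives a Jordan form
J =
  [-4,  1,  0,  0,  0]
  [ 0, -4,  0,  0,  0]
  [ 0,  0, -4,  0,  0]
  [ 0,  0,  0, -4,  0]
  [ 0,  0,  0,  0, -4]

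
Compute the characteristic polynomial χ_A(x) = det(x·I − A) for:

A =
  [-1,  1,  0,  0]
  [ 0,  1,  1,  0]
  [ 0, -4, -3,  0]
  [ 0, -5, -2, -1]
x^4 + 4*x^3 + 6*x^2 + 4*x + 1

Expanding det(x·I − A) (e.g. by cofactor expansion or by noting that A is similar to its Jordan form J, which has the same characteristic polynomial as A) gives
  χ_A(x) = x^4 + 4*x^3 + 6*x^2 + 4*x + 1
which factors as (x + 1)^4. The eigenvalues (with algebraic multiplicities) are λ = -1 with multiplicity 4.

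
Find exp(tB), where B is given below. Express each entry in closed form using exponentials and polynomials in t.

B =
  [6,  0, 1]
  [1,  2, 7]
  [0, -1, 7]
e^{tB} =
  [t^2*exp(5*t)/2 + t*exp(5*t) + exp(5*t), -t^2*exp(5*t)/2, 3*t^2*exp(5*t)/2 + t*exp(5*t)]
  [-t^2*exp(5*t) + t*exp(5*t), t^2*exp(5*t) - 3*t*exp(5*t) + exp(5*t), -3*t^2*exp(5*t) + 7*t*exp(5*t)]
  [-t^2*exp(5*t)/2, t^2*exp(5*t)/2 - t*exp(5*t), -3*t^2*exp(5*t)/2 + 2*t*exp(5*t) + exp(5*t)]

Strategy: write B = P · J · P⁻¹ where J is a Jordan canonical form, so e^{tB} = P · e^{tJ} · P⁻¹, and e^{tJ} can be computed block-by-block.

B has Jordan form
J =
  [5, 1, 0]
  [0, 5, 1]
  [0, 0, 5]
(up to reordering of blocks).

Per-block formulas:
  For a 3×3 Jordan block J_3(5): exp(t · J_3(5)) = e^(5t)·(I + t·N + (t^2/2)·N^2), where N is the 3×3 nilpotent shift.

After assembling e^{tJ} and conjugating by P, we get:

e^{tB} =
  [t^2*exp(5*t)/2 + t*exp(5*t) + exp(5*t), -t^2*exp(5*t)/2, 3*t^2*exp(5*t)/2 + t*exp(5*t)]
  [-t^2*exp(5*t) + t*exp(5*t), t^2*exp(5*t) - 3*t*exp(5*t) + exp(5*t), -3*t^2*exp(5*t) + 7*t*exp(5*t)]
  [-t^2*exp(5*t)/2, t^2*exp(5*t)/2 - t*exp(5*t), -3*t^2*exp(5*t)/2 + 2*t*exp(5*t) + exp(5*t)]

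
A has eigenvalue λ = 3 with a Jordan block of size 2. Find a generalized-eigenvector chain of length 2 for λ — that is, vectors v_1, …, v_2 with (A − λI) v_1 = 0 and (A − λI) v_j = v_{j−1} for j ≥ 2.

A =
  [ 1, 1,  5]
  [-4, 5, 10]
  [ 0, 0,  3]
A Jordan chain for λ = 3 of length 2:
v_1 = (-2, -4, 0)ᵀ
v_2 = (1, 0, 0)ᵀ

Let N = A − (3)·I. We want v_2 with N^2 v_2 = 0 but N^1 v_2 ≠ 0; then v_{j-1} := N · v_j for j = 2, …, 2.

Pick v_2 = (1, 0, 0)ᵀ.
Then v_1 = N · v_2 = (-2, -4, 0)ᵀ.

Sanity check: (A − (3)·I) v_1 = (0, 0, 0)ᵀ = 0. ✓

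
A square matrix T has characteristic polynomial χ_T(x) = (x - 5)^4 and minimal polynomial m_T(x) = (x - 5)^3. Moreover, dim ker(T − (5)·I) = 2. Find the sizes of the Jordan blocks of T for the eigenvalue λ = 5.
Block sizes for λ = 5: [3, 1]

Step 1 — from the characteristic polynomial, algebraic multiplicity of λ = 5 is 4. From dim ker(T − (5)·I) = 2, there are exactly 2 Jordan blocks for λ = 5.
Step 2 — from the minimal polynomial, the factor (x − 5)^3 tells us the largest block for λ = 5 has size 3.
Step 3 — with total size 4, 2 blocks, and largest block 3, the block sizes (in nonincreasing order) are [3, 1].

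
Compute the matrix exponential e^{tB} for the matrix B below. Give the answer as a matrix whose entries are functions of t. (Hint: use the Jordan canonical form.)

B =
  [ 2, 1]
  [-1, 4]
e^{tB} =
  [-t*exp(3*t) + exp(3*t), t*exp(3*t)]
  [-t*exp(3*t), t*exp(3*t) + exp(3*t)]

Strategy: write B = P · J · P⁻¹ where J is a Jordan canonical form, so e^{tB} = P · e^{tJ} · P⁻¹, and e^{tJ} can be computed block-by-block.

B has Jordan form
J =
  [3, 1]
  [0, 3]
(up to reordering of blocks).

Per-block formulas:
  For a 2×2 Jordan block J_2(3): exp(t · J_2(3)) = e^(3t)·(I + t·N), where N is the 2×2 nilpotent shift.

After assembling e^{tJ} and conjugating by P, we get:

e^{tB} =
  [-t*exp(3*t) + exp(3*t), t*exp(3*t)]
  [-t*exp(3*t), t*exp(3*t) + exp(3*t)]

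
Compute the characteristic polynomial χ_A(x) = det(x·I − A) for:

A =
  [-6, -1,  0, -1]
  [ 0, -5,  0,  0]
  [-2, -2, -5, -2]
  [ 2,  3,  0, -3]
x^4 + 19*x^3 + 135*x^2 + 425*x + 500

Expanding det(x·I − A) (e.g. by cofactor expansion or by noting that A is similar to its Jordan form J, which has the same characteristic polynomial as A) gives
  χ_A(x) = x^4 + 19*x^3 + 135*x^2 + 425*x + 500
which factors as (x + 4)*(x + 5)^3. The eigenvalues (with algebraic multiplicities) are λ = -5 with multiplicity 3, λ = -4 with multiplicity 1.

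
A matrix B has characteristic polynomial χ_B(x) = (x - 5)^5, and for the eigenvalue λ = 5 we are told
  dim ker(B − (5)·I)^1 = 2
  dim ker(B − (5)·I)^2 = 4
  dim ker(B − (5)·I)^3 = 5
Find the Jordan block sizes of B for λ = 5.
Block sizes for λ = 5: [3, 2]

From the dimensions of kernels of powers, the number of Jordan blocks of size at least j is d_j − d_{j−1} where d_j = dim ker(N^j) (with d_0 = 0). Computing the differences gives [2, 2, 1].
The number of blocks of size exactly k is (#blocks of size ≥ k) − (#blocks of size ≥ k + 1), so the partition is: 1 block(s) of size 2, 1 block(s) of size 3.
In nonincreasing order the block sizes are [3, 2].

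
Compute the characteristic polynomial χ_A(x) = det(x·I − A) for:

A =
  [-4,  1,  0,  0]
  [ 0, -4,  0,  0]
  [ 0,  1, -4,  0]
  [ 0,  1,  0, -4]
x^4 + 16*x^3 + 96*x^2 + 256*x + 256

Expanding det(x·I − A) (e.g. by cofactor expansion or by noting that A is similar to its Jordan form J, which has the same characteristic polynomial as A) gives
  χ_A(x) = x^4 + 16*x^3 + 96*x^2 + 256*x + 256
which factors as (x + 4)^4. The eigenvalues (with algebraic multiplicities) are λ = -4 with multiplicity 4.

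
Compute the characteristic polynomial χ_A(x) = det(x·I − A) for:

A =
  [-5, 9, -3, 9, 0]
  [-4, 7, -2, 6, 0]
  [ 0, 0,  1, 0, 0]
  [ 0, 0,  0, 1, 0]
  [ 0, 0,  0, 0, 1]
x^5 - 5*x^4 + 10*x^3 - 10*x^2 + 5*x - 1

Expanding det(x·I − A) (e.g. by cofactor expansion or by noting that A is similar to its Jordan form J, which has the same characteristic polynomial as A) gives
  χ_A(x) = x^5 - 5*x^4 + 10*x^3 - 10*x^2 + 5*x - 1
which factors as (x - 1)^5. The eigenvalues (with algebraic multiplicities) are λ = 1 with multiplicity 5.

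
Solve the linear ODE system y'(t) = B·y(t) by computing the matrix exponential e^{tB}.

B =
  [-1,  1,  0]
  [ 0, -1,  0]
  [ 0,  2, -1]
e^{tB} =
  [exp(-t), t*exp(-t), 0]
  [0, exp(-t), 0]
  [0, 2*t*exp(-t), exp(-t)]

Strategy: write B = P · J · P⁻¹ where J is a Jordan canonical form, so e^{tB} = P · e^{tJ} · P⁻¹, and e^{tJ} can be computed block-by-block.

B has Jordan form
J =
  [-1,  1,  0]
  [ 0, -1,  0]
  [ 0,  0, -1]
(up to reordering of blocks).

Per-block formulas:
  For a 2×2 Jordan block J_2(-1): exp(t · J_2(-1)) = e^(-1t)·(I + t·N), where N is the 2×2 nilpotent shift.
  For a 1×1 block at λ = -1: exp(t · [-1]) = [e^(-1t)].

After assembling e^{tJ} and conjugating by P, we get:

e^{tB} =
  [exp(-t), t*exp(-t), 0]
  [0, exp(-t), 0]
  [0, 2*t*exp(-t), exp(-t)]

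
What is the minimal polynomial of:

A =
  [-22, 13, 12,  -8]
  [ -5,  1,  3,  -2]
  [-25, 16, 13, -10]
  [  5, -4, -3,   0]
x^3 + 6*x^2 + 12*x + 8

The characteristic polynomial is χ_A(x) = (x + 2)^4, so the eigenvalues are known. The minimal polynomial is
  m_A(x) = Π_λ (x − λ)^{k_λ}
where k_λ is the size of the *largest* Jordan block for λ (equivalently, the smallest k with (A − λI)^k v = 0 for every generalised eigenvector v of λ).

  λ = -2: largest Jordan block has size 3, contributing (x + 2)^3

So m_A(x) = (x + 2)^3 = x^3 + 6*x^2 + 12*x + 8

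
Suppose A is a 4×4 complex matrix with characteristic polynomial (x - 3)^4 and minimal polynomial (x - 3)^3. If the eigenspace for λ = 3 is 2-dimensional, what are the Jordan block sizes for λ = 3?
Block sizes for λ = 3: [3, 1]

Step 1 — from the characteristic polynomial, algebraic multiplicity of λ = 3 is 4. From dim ker(A − (3)·I) = 2, there are exactly 2 Jordan blocks for λ = 3.
Step 2 — from the minimal polynomial, the factor (x − 3)^3 tells us the largest block for λ = 3 has size 3.
Step 3 — with total size 4, 2 blocks, and largest block 3, the block sizes (in nonincreasing order) are [3, 1].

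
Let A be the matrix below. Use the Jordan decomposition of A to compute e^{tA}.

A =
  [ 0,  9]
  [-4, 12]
e^{tA} =
  [-6*t*exp(6*t) + exp(6*t), 9*t*exp(6*t)]
  [-4*t*exp(6*t), 6*t*exp(6*t) + exp(6*t)]

Strategy: write A = P · J · P⁻¹ where J is a Jordan canonical form, so e^{tA} = P · e^{tJ} · P⁻¹, and e^{tJ} can be computed block-by-block.

A has Jordan form
J =
  [6, 1]
  [0, 6]
(up to reordering of blocks).

Per-block formulas:
  For a 2×2 Jordan block J_2(6): exp(t · J_2(6)) = e^(6t)·(I + t·N), where N is the 2×2 nilpotent shift.

After assembling e^{tJ} and conjugating by P, we get:

e^{tA} =
  [-6*t*exp(6*t) + exp(6*t), 9*t*exp(6*t)]
  [-4*t*exp(6*t), 6*t*exp(6*t) + exp(6*t)]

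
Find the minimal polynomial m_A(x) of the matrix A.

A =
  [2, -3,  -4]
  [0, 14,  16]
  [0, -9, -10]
x^2 - 4*x + 4

The characteristic polynomial is χ_A(x) = (x - 2)^3, so the eigenvalues are known. The minimal polynomial is
  m_A(x) = Π_λ (x − λ)^{k_λ}
where k_λ is the size of the *largest* Jordan block for λ (equivalently, the smallest k with (A − λI)^k v = 0 for every generalised eigenvector v of λ).

  λ = 2: largest Jordan block has size 2, contributing (x − 2)^2

So m_A(x) = (x - 2)^2 = x^2 - 4*x + 4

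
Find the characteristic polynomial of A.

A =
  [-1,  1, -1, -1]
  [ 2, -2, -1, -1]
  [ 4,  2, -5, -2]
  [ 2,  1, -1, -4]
x^4 + 12*x^3 + 54*x^2 + 108*x + 81

Expanding det(x·I − A) (e.g. by cofactor expansion or by noting that A is similar to its Jordan form J, which has the same characteristic polynomial as A) gives
  χ_A(x) = x^4 + 12*x^3 + 54*x^2 + 108*x + 81
which factors as (x + 3)^4. The eigenvalues (with algebraic multiplicities) are λ = -3 with multiplicity 4.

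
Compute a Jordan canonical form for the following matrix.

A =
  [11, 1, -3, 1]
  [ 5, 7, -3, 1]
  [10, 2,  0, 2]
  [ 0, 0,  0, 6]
J_2(6) ⊕ J_1(6) ⊕ J_1(6)

The characteristic polynomial is
  det(x·I − A) = x^4 - 24*x^3 + 216*x^2 - 864*x + 1296 = (x - 6)^4

Eigenvalues and multiplicities (the geometric multiplicity of λ is n − rank(A − λI), which equals the number of Jordan blocks for λ):
  λ = 6: algebraic multiplicity = 4, geometric multiplicity = 3

Determining the block sizes for each eigenvalue:
  λ = 6: 3 blocks summing to 4 forces exactly one block of size 2 and the rest size 1 → block sizes [2, 1, 1]

Assembling the blocks gives a Jordan form
J =
  [6, 1, 0, 0]
  [0, 6, 0, 0]
  [0, 0, 6, 0]
  [0, 0, 0, 6]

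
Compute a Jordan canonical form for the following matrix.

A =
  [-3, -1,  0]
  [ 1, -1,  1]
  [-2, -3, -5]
J_3(-3)

The characteristic polynomial is
  det(x·I − A) = x^3 + 9*x^2 + 27*x + 27 = (x + 3)^3

Eigenvalues and multiplicities (the geometric multiplicity of λ is n − rank(A − λI), which equals the number of Jordan blocks for λ):
  λ = -3: algebraic multiplicity = 3, geometric multiplicity = 1

Determining the block sizes for each eigenvalue:
  λ = -3: one block (gm = 1), so the single block has size am = 3 → block sizes [3]

Assembling the blocks gives a Jordan form
J =
  [-3,  1,  0]
  [ 0, -3,  1]
  [ 0,  0, -3]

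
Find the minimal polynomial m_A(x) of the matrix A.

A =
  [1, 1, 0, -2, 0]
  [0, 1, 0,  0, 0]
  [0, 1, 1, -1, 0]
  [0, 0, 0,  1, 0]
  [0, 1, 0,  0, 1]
x^2 - 2*x + 1

The characteristic polynomial is χ_A(x) = (x - 1)^5, so the eigenvalues are known. The minimal polynomial is
  m_A(x) = Π_λ (x − λ)^{k_λ}
where k_λ is the size of the *largest* Jordan block for λ (equivalently, the smallest k with (A − λI)^k v = 0 for every generalised eigenvector v of λ).

  λ = 1: largest Jordan block has size 2, contributing (x − 1)^2

So m_A(x) = (x - 1)^2 = x^2 - 2*x + 1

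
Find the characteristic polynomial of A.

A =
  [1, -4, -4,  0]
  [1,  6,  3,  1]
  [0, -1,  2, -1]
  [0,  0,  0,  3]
x^4 - 12*x^3 + 54*x^2 - 108*x + 81

Expanding det(x·I − A) (e.g. by cofactor expansion or by noting that A is similar to its Jordan form J, which has the same characteristic polynomial as A) gives
  χ_A(x) = x^4 - 12*x^3 + 54*x^2 - 108*x + 81
which factors as (x - 3)^4. The eigenvalues (with algebraic multiplicities) are λ = 3 with multiplicity 4.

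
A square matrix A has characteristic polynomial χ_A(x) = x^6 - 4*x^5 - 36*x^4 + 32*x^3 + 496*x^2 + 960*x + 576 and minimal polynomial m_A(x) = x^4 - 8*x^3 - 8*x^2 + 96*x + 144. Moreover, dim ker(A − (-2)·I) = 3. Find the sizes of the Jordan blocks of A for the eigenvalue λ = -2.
Block sizes for λ = -2: [2, 1, 1]

Step 1 — from the characteristic polynomial, algebraic multiplicity of λ = -2 is 4. From dim ker(A − (-2)·I) = 3, there are exactly 3 Jordan blocks for λ = -2.
Step 2 — from the minimal polynomial, the factor (x + 2)^2 tells us the largest block for λ = -2 has size 2.
Step 3 — with total size 4, 3 blocks, and largest block 2, the block sizes (in nonincreasing order) are [2, 1, 1].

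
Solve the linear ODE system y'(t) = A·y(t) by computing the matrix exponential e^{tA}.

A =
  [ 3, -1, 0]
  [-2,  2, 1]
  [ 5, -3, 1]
e^{tA} =
  [3*t^2*exp(2*t)/2 + t*exp(2*t) + exp(2*t), -t^2*exp(2*t)/2 - t*exp(2*t), -t^2*exp(2*t)/2]
  [3*t^2*exp(2*t)/2 - 2*t*exp(2*t), -t^2*exp(2*t)/2 + exp(2*t), -t^2*exp(2*t)/2 + t*exp(2*t)]
  [3*t^2*exp(2*t) + 5*t*exp(2*t), -t^2*exp(2*t) - 3*t*exp(2*t), -t^2*exp(2*t) - t*exp(2*t) + exp(2*t)]

Strategy: write A = P · J · P⁻¹ where J is a Jordan canonical form, so e^{tA} = P · e^{tJ} · P⁻¹, and e^{tJ} can be computed block-by-block.

A has Jordan form
J =
  [2, 1, 0]
  [0, 2, 1]
  [0, 0, 2]
(up to reordering of blocks).

Per-block formulas:
  For a 3×3 Jordan block J_3(2): exp(t · J_3(2)) = e^(2t)·(I + t·N + (t^2/2)·N^2), where N is the 3×3 nilpotent shift.

After assembling e^{tJ} and conjugating by P, we get:

e^{tA} =
  [3*t^2*exp(2*t)/2 + t*exp(2*t) + exp(2*t), -t^2*exp(2*t)/2 - t*exp(2*t), -t^2*exp(2*t)/2]
  [3*t^2*exp(2*t)/2 - 2*t*exp(2*t), -t^2*exp(2*t)/2 + exp(2*t), -t^2*exp(2*t)/2 + t*exp(2*t)]
  [3*t^2*exp(2*t) + 5*t*exp(2*t), -t^2*exp(2*t) - 3*t*exp(2*t), -t^2*exp(2*t) - t*exp(2*t) + exp(2*t)]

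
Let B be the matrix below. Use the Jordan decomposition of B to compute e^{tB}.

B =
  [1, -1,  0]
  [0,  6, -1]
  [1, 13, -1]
e^{tB} =
  [t^2*exp(2*t)/2 - t*exp(2*t) + exp(2*t), -3*t^2*exp(2*t)/2 - t*exp(2*t), t^2*exp(2*t)/2]
  [-t^2*exp(2*t)/2, 3*t^2*exp(2*t)/2 + 4*t*exp(2*t) + exp(2*t), -t^2*exp(2*t)/2 - t*exp(2*t)]
  [-2*t^2*exp(2*t) + t*exp(2*t), 6*t^2*exp(2*t) + 13*t*exp(2*t), -2*t^2*exp(2*t) - 3*t*exp(2*t) + exp(2*t)]

Strategy: write B = P · J · P⁻¹ where J is a Jordan canonical form, so e^{tB} = P · e^{tJ} · P⁻¹, and e^{tJ} can be computed block-by-block.

B has Jordan form
J =
  [2, 1, 0]
  [0, 2, 1]
  [0, 0, 2]
(up to reordering of blocks).

Per-block formulas:
  For a 3×3 Jordan block J_3(2): exp(t · J_3(2)) = e^(2t)·(I + t·N + (t^2/2)·N^2), where N is the 3×3 nilpotent shift.

After assembling e^{tJ} and conjugating by P, we get:

e^{tB} =
  [t^2*exp(2*t)/2 - t*exp(2*t) + exp(2*t), -3*t^2*exp(2*t)/2 - t*exp(2*t), t^2*exp(2*t)/2]
  [-t^2*exp(2*t)/2, 3*t^2*exp(2*t)/2 + 4*t*exp(2*t) + exp(2*t), -t^2*exp(2*t)/2 - t*exp(2*t)]
  [-2*t^2*exp(2*t) + t*exp(2*t), 6*t^2*exp(2*t) + 13*t*exp(2*t), -2*t^2*exp(2*t) - 3*t*exp(2*t) + exp(2*t)]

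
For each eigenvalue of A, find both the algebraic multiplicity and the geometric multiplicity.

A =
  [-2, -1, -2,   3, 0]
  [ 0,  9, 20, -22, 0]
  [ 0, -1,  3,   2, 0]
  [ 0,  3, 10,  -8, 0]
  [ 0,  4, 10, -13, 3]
λ = -2: alg = 2, geom = 1; λ = 3: alg = 3, geom = 2

Step 1 — factor the characteristic polynomial to read off the algebraic multiplicities:
  χ_A(x) = (x - 3)^3*(x + 2)^2

Step 2 — compute geometric multiplicities via the rank-nullity identity g(λ) = n − rank(A − λI):
  rank(A − (-2)·I) = 4, so dim ker(A − (-2)·I) = n − 4 = 1
  rank(A − (3)·I) = 3, so dim ker(A − (3)·I) = n − 3 = 2

Summary:
  λ = -2: algebraic multiplicity = 2, geometric multiplicity = 1
  λ = 3: algebraic multiplicity = 3, geometric multiplicity = 2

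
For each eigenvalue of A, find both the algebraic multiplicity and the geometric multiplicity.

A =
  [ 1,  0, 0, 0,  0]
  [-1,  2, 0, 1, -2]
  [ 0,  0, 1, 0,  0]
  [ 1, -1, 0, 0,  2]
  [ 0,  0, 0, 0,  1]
λ = 1: alg = 5, geom = 4

Step 1 — factor the characteristic polynomial to read off the algebraic multiplicities:
  χ_A(x) = (x - 1)^5

Step 2 — compute geometric multiplicities via the rank-nullity identity g(λ) = n − rank(A − λI):
  rank(A − (1)·I) = 1, so dim ker(A − (1)·I) = n − 1 = 4

Summary:
  λ = 1: algebraic multiplicity = 5, geometric multiplicity = 4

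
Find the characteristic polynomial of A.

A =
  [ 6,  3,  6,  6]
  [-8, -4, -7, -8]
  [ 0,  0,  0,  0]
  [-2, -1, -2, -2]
x^4

Expanding det(x·I − A) (e.g. by cofactor expansion or by noting that A is similar to its Jordan form J, which has the same characteristic polynomial as A) gives
  χ_A(x) = x^4
which factors as x^4. The eigenvalues (with algebraic multiplicities) are λ = 0 with multiplicity 4.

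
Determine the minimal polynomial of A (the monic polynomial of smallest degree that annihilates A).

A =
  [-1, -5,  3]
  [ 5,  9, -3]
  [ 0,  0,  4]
x^2 - 8*x + 16

The characteristic polynomial is χ_A(x) = (x - 4)^3, so the eigenvalues are known. The minimal polynomial is
  m_A(x) = Π_λ (x − λ)^{k_λ}
where k_λ is the size of the *largest* Jordan block for λ (equivalently, the smallest k with (A − λI)^k v = 0 for every generalised eigenvector v of λ).

  λ = 4: largest Jordan block has size 2, contributing (x − 4)^2

So m_A(x) = (x - 4)^2 = x^2 - 8*x + 16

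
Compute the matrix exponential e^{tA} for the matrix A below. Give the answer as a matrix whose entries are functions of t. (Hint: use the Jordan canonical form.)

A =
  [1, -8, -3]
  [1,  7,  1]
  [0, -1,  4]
e^{tA} =
  [t^2*exp(4*t)/2 - 3*t*exp(4*t) + exp(4*t), 3*t^2*exp(4*t)/2 - 8*t*exp(4*t), t^2*exp(4*t)/2 - 3*t*exp(4*t)]
  [t*exp(4*t), 3*t*exp(4*t) + exp(4*t), t*exp(4*t)]
  [-t^2*exp(4*t)/2, -3*t^2*exp(4*t)/2 - t*exp(4*t), -t^2*exp(4*t)/2 + exp(4*t)]

Strategy: write A = P · J · P⁻¹ where J is a Jordan canonical form, so e^{tA} = P · e^{tJ} · P⁻¹, and e^{tJ} can be computed block-by-block.

A has Jordan form
J =
  [4, 1, 0]
  [0, 4, 1]
  [0, 0, 4]
(up to reordering of blocks).

Per-block formulas:
  For a 3×3 Jordan block J_3(4): exp(t · J_3(4)) = e^(4t)·(I + t·N + (t^2/2)·N^2), where N is the 3×3 nilpotent shift.

After assembling e^{tJ} and conjugating by P, we get:

e^{tA} =
  [t^2*exp(4*t)/2 - 3*t*exp(4*t) + exp(4*t), 3*t^2*exp(4*t)/2 - 8*t*exp(4*t), t^2*exp(4*t)/2 - 3*t*exp(4*t)]
  [t*exp(4*t), 3*t*exp(4*t) + exp(4*t), t*exp(4*t)]
  [-t^2*exp(4*t)/2, -3*t^2*exp(4*t)/2 - t*exp(4*t), -t^2*exp(4*t)/2 + exp(4*t)]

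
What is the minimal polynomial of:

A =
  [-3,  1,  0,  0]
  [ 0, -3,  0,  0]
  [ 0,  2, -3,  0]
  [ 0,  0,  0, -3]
x^2 + 6*x + 9

The characteristic polynomial is χ_A(x) = (x + 3)^4, so the eigenvalues are known. The minimal polynomial is
  m_A(x) = Π_λ (x − λ)^{k_λ}
where k_λ is the size of the *largest* Jordan block for λ (equivalently, the smallest k with (A − λI)^k v = 0 for every generalised eigenvector v of λ).

  λ = -3: largest Jordan block has size 2, contributing (x + 3)^2

So m_A(x) = (x + 3)^2 = x^2 + 6*x + 9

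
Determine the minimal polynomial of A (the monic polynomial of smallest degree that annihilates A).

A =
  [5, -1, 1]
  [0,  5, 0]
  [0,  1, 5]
x^3 - 15*x^2 + 75*x - 125

The characteristic polynomial is χ_A(x) = (x - 5)^3, so the eigenvalues are known. The minimal polynomial is
  m_A(x) = Π_λ (x − λ)^{k_λ}
where k_λ is the size of the *largest* Jordan block for λ (equivalently, the smallest k with (A − λI)^k v = 0 for every generalised eigenvector v of λ).

  λ = 5: largest Jordan block has size 3, contributing (x − 5)^3

So m_A(x) = (x - 5)^3 = x^3 - 15*x^2 + 75*x - 125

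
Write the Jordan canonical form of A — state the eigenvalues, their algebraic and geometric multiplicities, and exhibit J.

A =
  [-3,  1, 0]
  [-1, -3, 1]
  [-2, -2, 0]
J_3(-2)

The characteristic polynomial is
  det(x·I − A) = x^3 + 6*x^2 + 12*x + 8 = (x + 2)^3

Eigenvalues and multiplicities (the geometric multiplicity of λ is n − rank(A − λI), which equals the number of Jordan blocks for λ):
  λ = -2: algebraic multiplicity = 3, geometric multiplicity = 1

Determining the block sizes for each eigenvalue:
  λ = -2: one block (gm = 1), so the single block has size am = 3 → block sizes [3]

Assembling the blocks gives a Jordan form
J =
  [-2,  1,  0]
  [ 0, -2,  1]
  [ 0,  0, -2]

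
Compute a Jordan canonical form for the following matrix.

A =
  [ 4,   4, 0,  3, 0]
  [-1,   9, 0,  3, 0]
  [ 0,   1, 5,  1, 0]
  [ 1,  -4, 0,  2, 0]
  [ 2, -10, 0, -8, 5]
J_2(5) ⊕ J_2(5) ⊕ J_1(5)

The characteristic polynomial is
  det(x·I − A) = x^5 - 25*x^4 + 250*x^3 - 1250*x^2 + 3125*x - 3125 = (x - 5)^5

Eigenvalues and multiplicities (the geometric multiplicity of λ is n − rank(A − λI), which equals the number of Jordan blocks for λ):
  λ = 5: algebraic multiplicity = 5, geometric multiplicity = 3

Determining the block sizes for each eigenvalue:
  λ = 5: with am = 5 and gm = 3, the partition is not yet determined (e.g. several partitions of 5 into 3 parts exist). Let N = A − (5)·I. Computing rank(N^1) = 2, rank(N^2) = 0; the number of blocks of size ≥ j is rank(N^{j−1}) − rank(N^j), giving [3, 2]. So we have 2 block(s) of size 2, 1 block(s) of size 1 → block sizes [2, 2, 1]

Assembling the blocks gives a Jordan form
J =
  [5, 1, 0, 0, 0]
  [0, 5, 0, 0, 0]
  [0, 0, 5, 1, 0]
  [0, 0, 0, 5, 0]
  [0, 0, 0, 0, 5]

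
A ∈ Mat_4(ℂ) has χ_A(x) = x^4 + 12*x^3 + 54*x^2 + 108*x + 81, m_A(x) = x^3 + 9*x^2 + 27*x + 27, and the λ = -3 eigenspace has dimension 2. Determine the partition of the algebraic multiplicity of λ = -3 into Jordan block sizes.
Block sizes for λ = -3: [3, 1]

Step 1 — from the characteristic polynomial, algebraic multiplicity of λ = -3 is 4. From dim ker(A − (-3)·I) = 2, there are exactly 2 Jordan blocks for λ = -3.
Step 2 — from the minimal polynomial, the factor (x + 3)^3 tells us the largest block for λ = -3 has size 3.
Step 3 — with total size 4, 2 blocks, and largest block 3, the block sizes (in nonincreasing order) are [3, 1].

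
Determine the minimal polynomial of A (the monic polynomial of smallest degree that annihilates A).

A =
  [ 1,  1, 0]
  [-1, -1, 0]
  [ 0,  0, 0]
x^2

The characteristic polynomial is χ_A(x) = x^3, so the eigenvalues are known. The minimal polynomial is
  m_A(x) = Π_λ (x − λ)^{k_λ}
where k_λ is the size of the *largest* Jordan block for λ (equivalently, the smallest k with (A − λI)^k v = 0 for every generalised eigenvector v of λ).

  λ = 0: largest Jordan block has size 2, contributing (x − 0)^2

So m_A(x) = x^2 = x^2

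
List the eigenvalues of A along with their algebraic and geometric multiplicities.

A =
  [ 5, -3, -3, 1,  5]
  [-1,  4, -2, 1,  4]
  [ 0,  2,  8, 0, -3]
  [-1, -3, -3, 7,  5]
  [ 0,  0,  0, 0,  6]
λ = 6: alg = 5, geom = 2

Step 1 — factor the characteristic polynomial to read off the algebraic multiplicities:
  χ_A(x) = (x - 6)^5

Step 2 — compute geometric multiplicities via the rank-nullity identity g(λ) = n − rank(A − λI):
  rank(A − (6)·I) = 3, so dim ker(A − (6)·I) = n − 3 = 2

Summary:
  λ = 6: algebraic multiplicity = 5, geometric multiplicity = 2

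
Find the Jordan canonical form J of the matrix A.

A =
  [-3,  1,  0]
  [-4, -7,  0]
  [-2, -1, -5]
J_2(-5) ⊕ J_1(-5)

The characteristic polynomial is
  det(x·I − A) = x^3 + 15*x^2 + 75*x + 125 = (x + 5)^3

Eigenvalues and multiplicities (the geometric multiplicity of λ is n − rank(A − λI), which equals the number of Jordan blocks for λ):
  λ = -5: algebraic multiplicity = 3, geometric multiplicity = 2

Determining the block sizes for each eigenvalue:
  λ = -5: 2 blocks summing to 3 forces exactly one block of size 2 and the rest size 1 → block sizes [2, 1]

Assembling the blocks gives a Jordan form
J =
  [-5,  1,  0]
  [ 0, -5,  0]
  [ 0,  0, -5]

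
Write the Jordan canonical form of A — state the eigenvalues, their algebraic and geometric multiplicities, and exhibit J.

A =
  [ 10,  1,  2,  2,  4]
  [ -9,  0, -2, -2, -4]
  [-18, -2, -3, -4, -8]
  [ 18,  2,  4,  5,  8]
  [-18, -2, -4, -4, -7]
J_2(1) ⊕ J_1(1) ⊕ J_1(1) ⊕ J_1(1)

The characteristic polynomial is
  det(x·I − A) = x^5 - 5*x^4 + 10*x^3 - 10*x^2 + 5*x - 1 = (x - 1)^5

Eigenvalues and multiplicities (the geometric multiplicity of λ is n − rank(A − λI), which equals the number of Jordan blocks for λ):
  λ = 1: algebraic multiplicity = 5, geometric multiplicity = 4

Determining the block sizes for each eigenvalue:
  λ = 1: 4 blocks summing to 5 forces exactly one block of size 2 and the rest size 1 → block sizes [2, 1, 1, 1]

Assembling the blocks gives a Jordan form
J =
  [1, 1, 0, 0, 0]
  [0, 1, 0, 0, 0]
  [0, 0, 1, 0, 0]
  [0, 0, 0, 1, 0]
  [0, 0, 0, 0, 1]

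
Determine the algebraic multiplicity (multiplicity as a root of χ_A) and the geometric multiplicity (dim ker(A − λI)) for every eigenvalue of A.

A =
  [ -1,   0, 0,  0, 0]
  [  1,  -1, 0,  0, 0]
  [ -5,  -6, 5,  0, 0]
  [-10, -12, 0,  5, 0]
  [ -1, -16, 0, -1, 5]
λ = -1: alg = 2, geom = 1; λ = 5: alg = 3, geom = 2

Step 1 — factor the characteristic polynomial to read off the algebraic multiplicities:
  χ_A(x) = (x - 5)^3*(x + 1)^2

Step 2 — compute geometric multiplicities via the rank-nullity identity g(λ) = n − rank(A − λI):
  rank(A − (-1)·I) = 4, so dim ker(A − (-1)·I) = n − 4 = 1
  rank(A − (5)·I) = 3, so dim ker(A − (5)·I) = n − 3 = 2

Summary:
  λ = -1: algebraic multiplicity = 2, geometric multiplicity = 1
  λ = 5: algebraic multiplicity = 3, geometric multiplicity = 2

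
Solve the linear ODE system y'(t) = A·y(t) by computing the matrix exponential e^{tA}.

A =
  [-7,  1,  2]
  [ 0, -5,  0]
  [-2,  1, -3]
e^{tA} =
  [-2*t*exp(-5*t) + exp(-5*t), t*exp(-5*t), 2*t*exp(-5*t)]
  [0, exp(-5*t), 0]
  [-2*t*exp(-5*t), t*exp(-5*t), 2*t*exp(-5*t) + exp(-5*t)]

Strategy: write A = P · J · P⁻¹ where J is a Jordan canonical form, so e^{tA} = P · e^{tJ} · P⁻¹, and e^{tJ} can be computed block-by-block.

A has Jordan form
J =
  [-5,  1,  0]
  [ 0, -5,  0]
  [ 0,  0, -5]
(up to reordering of blocks).

Per-block formulas:
  For a 1×1 block at λ = -5: exp(t · [-5]) = [e^(-5t)].
  For a 2×2 Jordan block J_2(-5): exp(t · J_2(-5)) = e^(-5t)·(I + t·N), where N is the 2×2 nilpotent shift.

After assembling e^{tJ} and conjugating by P, we get:

e^{tA} =
  [-2*t*exp(-5*t) + exp(-5*t), t*exp(-5*t), 2*t*exp(-5*t)]
  [0, exp(-5*t), 0]
  [-2*t*exp(-5*t), t*exp(-5*t), 2*t*exp(-5*t) + exp(-5*t)]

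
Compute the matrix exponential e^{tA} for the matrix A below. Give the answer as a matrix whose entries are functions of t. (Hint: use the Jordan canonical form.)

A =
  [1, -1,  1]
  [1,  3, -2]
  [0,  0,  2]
e^{tA} =
  [-t*exp(2*t) + exp(2*t), -t*exp(2*t), t^2*exp(2*t)/2 + t*exp(2*t)]
  [t*exp(2*t), t*exp(2*t) + exp(2*t), -t^2*exp(2*t)/2 - 2*t*exp(2*t)]
  [0, 0, exp(2*t)]

Strategy: write A = P · J · P⁻¹ where J is a Jordan canonical form, so e^{tA} = P · e^{tJ} · P⁻¹, and e^{tJ} can be computed block-by-block.

A has Jordan form
J =
  [2, 1, 0]
  [0, 2, 1]
  [0, 0, 2]
(up to reordering of blocks).

Per-block formulas:
  For a 3×3 Jordan block J_3(2): exp(t · J_3(2)) = e^(2t)·(I + t·N + (t^2/2)·N^2), where N is the 3×3 nilpotent shift.

After assembling e^{tJ} and conjugating by P, we get:

e^{tA} =
  [-t*exp(2*t) + exp(2*t), -t*exp(2*t), t^2*exp(2*t)/2 + t*exp(2*t)]
  [t*exp(2*t), t*exp(2*t) + exp(2*t), -t^2*exp(2*t)/2 - 2*t*exp(2*t)]
  [0, 0, exp(2*t)]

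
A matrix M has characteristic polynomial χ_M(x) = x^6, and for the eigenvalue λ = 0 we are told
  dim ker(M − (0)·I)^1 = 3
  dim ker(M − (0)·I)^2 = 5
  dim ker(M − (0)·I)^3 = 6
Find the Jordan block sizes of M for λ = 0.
Block sizes for λ = 0: [3, 2, 1]

From the dimensions of kernels of powers, the number of Jordan blocks of size at least j is d_j − d_{j−1} where d_j = dim ker(N^j) (with d_0 = 0). Computing the differences gives [3, 2, 1].
The number of blocks of size exactly k is (#blocks of size ≥ k) − (#blocks of size ≥ k + 1), so the partition is: 1 block(s) of size 1, 1 block(s) of size 2, 1 block(s) of size 3.
In nonincreasing order the block sizes are [3, 2, 1].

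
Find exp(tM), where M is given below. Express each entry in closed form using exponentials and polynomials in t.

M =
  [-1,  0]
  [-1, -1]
e^{tM} =
  [exp(-t), 0]
  [-t*exp(-t), exp(-t)]

Strategy: write M = P · J · P⁻¹ where J is a Jordan canonical form, so e^{tM} = P · e^{tJ} · P⁻¹, and e^{tJ} can be computed block-by-block.

M has Jordan form
J =
  [-1,  1]
  [ 0, -1]
(up to reordering of blocks).

Per-block formulas:
  For a 2×2 Jordan block J_2(-1): exp(t · J_2(-1)) = e^(-1t)·(I + t·N), where N is the 2×2 nilpotent shift.

After assembling e^{tJ} and conjugating by P, we get:

e^{tM} =
  [exp(-t), 0]
  [-t*exp(-t), exp(-t)]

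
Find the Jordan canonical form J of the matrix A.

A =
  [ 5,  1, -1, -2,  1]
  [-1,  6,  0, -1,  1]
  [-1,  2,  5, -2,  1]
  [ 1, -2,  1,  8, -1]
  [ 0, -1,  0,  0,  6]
J_3(6) ⊕ J_2(6)

The characteristic polynomial is
  det(x·I − A) = x^5 - 30*x^4 + 360*x^3 - 2160*x^2 + 6480*x - 7776 = (x - 6)^5

Eigenvalues and multiplicities (the geometric multiplicity of λ is n − rank(A − λI), which equals the number of Jordan blocks for λ):
  λ = 6: algebraic multiplicity = 5, geometric multiplicity = 2

Determining the block sizes for each eigenvalue:
  λ = 6: with am = 5 and gm = 2, the partition is not yet determined (e.g. several partitions of 5 into 2 parts exist). Let N = A − (6)·I. Computing rank(N^1) = 3, rank(N^2) = 1, rank(N^3) = 0; the number of blocks of size ≥ j is rank(N^{j−1}) − rank(N^j), giving [2, 2, 1]. So we have 1 block(s) of size 3, 1 block(s) of size 2 → block sizes [3, 2]

Assembling the blocks gives a Jordan form
J =
  [6, 1, 0, 0, 0]
  [0, 6, 1, 0, 0]
  [0, 0, 6, 0, 0]
  [0, 0, 0, 6, 1]
  [0, 0, 0, 0, 6]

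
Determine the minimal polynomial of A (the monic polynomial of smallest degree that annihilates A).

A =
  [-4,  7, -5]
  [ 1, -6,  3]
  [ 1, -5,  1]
x^3 + 9*x^2 + 27*x + 27

The characteristic polynomial is χ_A(x) = (x + 3)^3, so the eigenvalues are known. The minimal polynomial is
  m_A(x) = Π_λ (x − λ)^{k_λ}
where k_λ is the size of the *largest* Jordan block for λ (equivalently, the smallest k with (A − λI)^k v = 0 for every generalised eigenvector v of λ).

  λ = -3: largest Jordan block has size 3, contributing (x + 3)^3

So m_A(x) = (x + 3)^3 = x^3 + 9*x^2 + 27*x + 27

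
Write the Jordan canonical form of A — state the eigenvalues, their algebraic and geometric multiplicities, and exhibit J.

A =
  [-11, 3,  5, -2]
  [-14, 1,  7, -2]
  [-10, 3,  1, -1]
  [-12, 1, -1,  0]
J_3(-3) ⊕ J_1(0)

The characteristic polynomial is
  det(x·I − A) = x^4 + 9*x^3 + 27*x^2 + 27*x = x*(x + 3)^3

Eigenvalues and multiplicities (the geometric multiplicity of λ is n − rank(A − λI), which equals the number of Jordan blocks for λ):
  λ = -3: algebraic multiplicity = 3, geometric multiplicity = 1
  λ = 0: algebraic multiplicity = 1, geometric multiplicity = 1

Determining the block sizes for each eigenvalue:
  λ = -3: one block (gm = 1), so the single block has size am = 3 → block sizes [3]
  λ = 0: one block (gm = 1), so the single block has size am = 1 → block sizes [1]

Assembling the blocks gives a Jordan form
J =
  [-3,  1,  0, 0]
  [ 0, -3,  1, 0]
  [ 0,  0, -3, 0]
  [ 0,  0,  0, 0]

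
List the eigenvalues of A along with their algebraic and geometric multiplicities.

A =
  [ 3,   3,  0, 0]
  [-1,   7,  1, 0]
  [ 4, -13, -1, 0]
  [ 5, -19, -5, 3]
λ = 3: alg = 4, geom = 2

Step 1 — factor the characteristic polynomial to read off the algebraic multiplicities:
  χ_A(x) = (x - 3)^4

Step 2 — compute geometric multiplicities via the rank-nullity identity g(λ) = n − rank(A − λI):
  rank(A − (3)·I) = 2, so dim ker(A − (3)·I) = n − 2 = 2

Summary:
  λ = 3: algebraic multiplicity = 4, geometric multiplicity = 2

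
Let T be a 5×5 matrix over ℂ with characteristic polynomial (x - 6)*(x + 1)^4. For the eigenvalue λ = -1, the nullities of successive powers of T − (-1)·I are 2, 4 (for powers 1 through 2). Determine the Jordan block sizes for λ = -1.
Block sizes for λ = -1: [2, 2]

From the dimensions of kernels of powers, the number of Jordan blocks of size at least j is d_j − d_{j−1} where d_j = dim ker(N^j) (with d_0 = 0). Computing the differences gives [2, 2].
The number of blocks of size exactly k is (#blocks of size ≥ k) − (#blocks of size ≥ k + 1), so the partition is: 2 block(s) of size 2.
In nonincreasing order the block sizes are [2, 2].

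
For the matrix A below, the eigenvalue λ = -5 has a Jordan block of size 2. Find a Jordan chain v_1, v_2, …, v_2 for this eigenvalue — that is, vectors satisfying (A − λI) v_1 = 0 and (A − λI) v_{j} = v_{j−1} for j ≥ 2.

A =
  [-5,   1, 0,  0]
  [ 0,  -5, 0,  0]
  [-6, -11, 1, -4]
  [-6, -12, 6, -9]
A Jordan chain for λ = -5 of length 2:
v_1 = (-1, 0, -1, 0)ᵀ
v_2 = (2, -1, 0, 0)ᵀ

Let N = A − (-5)·I. We want v_2 with N^2 v_2 = 0 but N^1 v_2 ≠ 0; then v_{j-1} := N · v_j for j = 2, …, 2.

Pick v_2 = (2, -1, 0, 0)ᵀ.
Then v_1 = N · v_2 = (-1, 0, -1, 0)ᵀ.

Sanity check: (A − (-5)·I) v_1 = (0, 0, 0, 0)ᵀ = 0. ✓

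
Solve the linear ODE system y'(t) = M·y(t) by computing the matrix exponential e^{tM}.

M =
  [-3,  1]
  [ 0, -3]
e^{tM} =
  [exp(-3*t), t*exp(-3*t)]
  [0, exp(-3*t)]

Strategy: write M = P · J · P⁻¹ where J is a Jordan canonical form, so e^{tM} = P · e^{tJ} · P⁻¹, and e^{tJ} can be computed block-by-block.

M has Jordan form
J =
  [-3,  1]
  [ 0, -3]
(up to reordering of blocks).

Per-block formulas:
  For a 2×2 Jordan block J_2(-3): exp(t · J_2(-3)) = e^(-3t)·(I + t·N), where N is the 2×2 nilpotent shift.

After assembling e^{tJ} and conjugating by P, we get:

e^{tM} =
  [exp(-3*t), t*exp(-3*t)]
  [0, exp(-3*t)]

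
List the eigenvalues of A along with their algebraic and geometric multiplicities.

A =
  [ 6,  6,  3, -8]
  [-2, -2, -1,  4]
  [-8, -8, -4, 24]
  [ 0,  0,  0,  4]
λ = 0: alg = 3, geom = 2; λ = 4: alg = 1, geom = 1

Step 1 — factor the characteristic polynomial to read off the algebraic multiplicities:
  χ_A(x) = x^3*(x - 4)

Step 2 — compute geometric multiplicities via the rank-nullity identity g(λ) = n − rank(A − λI):
  rank(A − (0)·I) = 2, so dim ker(A − (0)·I) = n − 2 = 2
  rank(A − (4)·I) = 3, so dim ker(A − (4)·I) = n − 3 = 1

Summary:
  λ = 0: algebraic multiplicity = 3, geometric multiplicity = 2
  λ = 4: algebraic multiplicity = 1, geometric multiplicity = 1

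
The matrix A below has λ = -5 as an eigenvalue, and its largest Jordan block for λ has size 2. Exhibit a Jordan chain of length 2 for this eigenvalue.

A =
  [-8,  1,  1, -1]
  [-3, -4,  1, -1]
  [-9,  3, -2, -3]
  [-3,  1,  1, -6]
A Jordan chain for λ = -5 of length 2:
v_1 = (-3, -3, -9, -3)ᵀ
v_2 = (1, 0, 0, 0)ᵀ

Let N = A − (-5)·I. We want v_2 with N^2 v_2 = 0 but N^1 v_2 ≠ 0; then v_{j-1} := N · v_j for j = 2, …, 2.

Pick v_2 = (1, 0, 0, 0)ᵀ.
Then v_1 = N · v_2 = (-3, -3, -9, -3)ᵀ.

Sanity check: (A − (-5)·I) v_1 = (0, 0, 0, 0)ᵀ = 0. ✓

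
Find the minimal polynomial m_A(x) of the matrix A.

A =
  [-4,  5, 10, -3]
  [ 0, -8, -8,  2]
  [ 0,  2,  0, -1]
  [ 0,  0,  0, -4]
x^2 + 8*x + 16

The characteristic polynomial is χ_A(x) = (x + 4)^4, so the eigenvalues are known. The minimal polynomial is
  m_A(x) = Π_λ (x − λ)^{k_λ}
where k_λ is the size of the *largest* Jordan block for λ (equivalently, the smallest k with (A − λI)^k v = 0 for every generalised eigenvector v of λ).

  λ = -4: largest Jordan block has size 2, contributing (x + 4)^2

So m_A(x) = (x + 4)^2 = x^2 + 8*x + 16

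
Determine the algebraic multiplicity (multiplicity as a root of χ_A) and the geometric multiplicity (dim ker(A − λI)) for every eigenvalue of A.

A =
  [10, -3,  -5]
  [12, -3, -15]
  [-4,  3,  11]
λ = 6: alg = 3, geom = 2

Step 1 — factor the characteristic polynomial to read off the algebraic multiplicities:
  χ_A(x) = (x - 6)^3

Step 2 — compute geometric multiplicities via the rank-nullity identity g(λ) = n − rank(A − λI):
  rank(A − (6)·I) = 1, so dim ker(A − (6)·I) = n − 1 = 2

Summary:
  λ = 6: algebraic multiplicity = 3, geometric multiplicity = 2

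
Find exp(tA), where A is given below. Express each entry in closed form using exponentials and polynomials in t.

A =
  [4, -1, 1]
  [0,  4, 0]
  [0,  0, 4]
e^{tA} =
  [exp(4*t), -t*exp(4*t), t*exp(4*t)]
  [0, exp(4*t), 0]
  [0, 0, exp(4*t)]

Strategy: write A = P · J · P⁻¹ where J is a Jordan canonical form, so e^{tA} = P · e^{tJ} · P⁻¹, and e^{tJ} can be computed block-by-block.

A has Jordan form
J =
  [4, 1, 0]
  [0, 4, 0]
  [0, 0, 4]
(up to reordering of blocks).

Per-block formulas:
  For a 2×2 Jordan block J_2(4): exp(t · J_2(4)) = e^(4t)·(I + t·N), where N is the 2×2 nilpotent shift.
  For a 1×1 block at λ = 4: exp(t · [4]) = [e^(4t)].

After assembling e^{tJ} and conjugating by P, we get:

e^{tA} =
  [exp(4*t), -t*exp(4*t), t*exp(4*t)]
  [0, exp(4*t), 0]
  [0, 0, exp(4*t)]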